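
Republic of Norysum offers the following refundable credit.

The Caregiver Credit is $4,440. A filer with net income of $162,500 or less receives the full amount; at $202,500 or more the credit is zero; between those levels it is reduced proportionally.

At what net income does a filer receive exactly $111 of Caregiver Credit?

$201,500

$111 is 111/4,440 of the full $4,440, so 4,329/4,440 of the $40,000 range has been used: income = $162,500 + $40,000 × 4,329/4,440 = $201,500.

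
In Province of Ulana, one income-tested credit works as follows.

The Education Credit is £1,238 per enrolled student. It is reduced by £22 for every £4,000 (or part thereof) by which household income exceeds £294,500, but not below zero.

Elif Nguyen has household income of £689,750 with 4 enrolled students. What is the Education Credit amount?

Education Credit: base = 4 × £1,238 = £4,952. income exceeds £294,500 by £395,250, which is 99 full-or-partial £4,000 increments; reduction = 99 × £22 = £2,178, leaving £2,774.

£2,774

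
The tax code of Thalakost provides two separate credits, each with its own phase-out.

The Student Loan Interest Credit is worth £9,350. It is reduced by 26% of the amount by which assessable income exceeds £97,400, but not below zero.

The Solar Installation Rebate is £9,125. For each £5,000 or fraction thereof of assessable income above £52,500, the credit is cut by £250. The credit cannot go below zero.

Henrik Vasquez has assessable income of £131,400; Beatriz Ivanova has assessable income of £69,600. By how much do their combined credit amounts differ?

£11,840

Henrik (£131,400): Student Loan Interest Credit: 26% of the £34,000 excess over £97,400 is £8,840; credit = £9,350 − £8,840 = £510. Solar Installation Rebate: income exceeds £52,500 by £78,900, which is 16 full-or-partial £5,000 increments; reduction = 16 × £250 = £4,000, leaving £5,125. total £510 + £5,125 = £5,635
Beatriz (£69,600): Student Loan Interest Credit: £69,600 is at or below the £97,400 threshold, so the full £9,350 applies. Solar Installation Rebate: income exceeds £52,500 by £17,100, which is 4 full-or-partial £5,000 increments; reduction = 4 × £250 = £1,000, leaving £8,125. total £9,350 + £8,125 = £17,475
Difference: |£5,635 − £17,475| = £11,840.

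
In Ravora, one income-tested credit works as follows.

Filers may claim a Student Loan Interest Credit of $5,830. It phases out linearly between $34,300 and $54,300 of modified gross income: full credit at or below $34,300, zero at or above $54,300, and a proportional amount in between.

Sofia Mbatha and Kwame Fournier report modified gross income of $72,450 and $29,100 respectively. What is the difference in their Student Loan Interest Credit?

Sofia ($72,450): Student Loan Interest Credit: $72,450 is at or above $54,300, so the credit is $0.
Kwame ($29,100): Student Loan Interest Credit: $29,100 is at or below the $34,300 threshold, so the full $5,830 applies.
Difference: |$0 − $5,830| = $5,830.

$5,830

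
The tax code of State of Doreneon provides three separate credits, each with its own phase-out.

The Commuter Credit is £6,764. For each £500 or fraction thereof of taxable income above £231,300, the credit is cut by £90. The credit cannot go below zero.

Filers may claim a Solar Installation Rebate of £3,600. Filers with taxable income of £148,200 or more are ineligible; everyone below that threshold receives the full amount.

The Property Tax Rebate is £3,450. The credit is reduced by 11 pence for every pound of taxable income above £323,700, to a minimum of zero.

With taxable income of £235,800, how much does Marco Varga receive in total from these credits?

Commuter Credit: income exceeds £231,300 by £4,500, which is 9 full-or-partial £500 increments; reduction = 9 × £90 = £810, leaving £5,954.
Solar Installation Rebate: £235,800 meets or exceeds the £148,200 cutoff, so the credit is £0.
Property Tax Rebate: £235,800 is at or below the £323,700 threshold, so the full £3,450 applies.
Total: £5,954 + £0 + £3,450 = £9,404.

£9,404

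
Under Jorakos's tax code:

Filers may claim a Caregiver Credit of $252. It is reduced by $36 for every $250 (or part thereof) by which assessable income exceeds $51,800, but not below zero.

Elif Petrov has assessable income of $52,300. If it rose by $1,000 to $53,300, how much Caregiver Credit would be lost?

$144

At $52,300 — income exceeds $51,800 by $500, which is 2 full-or-partial $250 increments; reduction = 2 × $36 = $72, leaving $180.
At $53,300 — income exceeds $51,800 by $1,500, which is 6 full-or-partial $250 increments; reduction = 6 × $36 = $216, leaving $36.
Lost: $180 − $36 = $144.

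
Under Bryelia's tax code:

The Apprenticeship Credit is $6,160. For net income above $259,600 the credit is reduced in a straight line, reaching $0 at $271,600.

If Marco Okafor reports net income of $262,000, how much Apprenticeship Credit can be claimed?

$4,928

Apprenticeship Credit: $262,000 is $2,400 into a $12,000 phase-out range, leaving 9,600/12,000 of the credit: $6,160 × 9,600/12,000 = $4,928.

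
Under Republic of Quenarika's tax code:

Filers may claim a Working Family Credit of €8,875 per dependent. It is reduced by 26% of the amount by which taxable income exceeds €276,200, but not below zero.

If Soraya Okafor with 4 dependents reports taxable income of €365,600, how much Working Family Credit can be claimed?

€12,256

Working Family Credit: base = 4 × €8,875 = €35,500. 26% of the €89,400 excess over €276,200 is €23,244; credit = €35,500 − €23,244 = €12,256.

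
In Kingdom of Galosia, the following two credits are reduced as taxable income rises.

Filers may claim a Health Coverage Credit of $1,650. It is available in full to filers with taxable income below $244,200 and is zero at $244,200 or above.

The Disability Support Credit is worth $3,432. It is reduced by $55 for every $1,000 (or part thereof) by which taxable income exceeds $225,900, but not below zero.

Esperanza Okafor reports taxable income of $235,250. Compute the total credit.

$4,532

Health Coverage Credit: $235,250 is below the $244,200 cutoff, so the full $1,650 applies.
Disability Support Credit: income exceeds $225,900 by $9,350, which is 10 full-or-partial $1,000 increments; reduction = 10 × $55 = $550, leaving $2,882.
Total: $1,650 + $2,882 = $4,532.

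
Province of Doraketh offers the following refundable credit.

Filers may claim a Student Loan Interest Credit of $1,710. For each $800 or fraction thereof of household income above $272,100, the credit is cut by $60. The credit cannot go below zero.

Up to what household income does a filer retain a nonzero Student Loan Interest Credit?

After 28 increments the reduction is 28 × $60 = $1,680, leaving $30; one more increment wipes it out. Increment 28 ends at excess 28 × $800 = $22,400, so the highest qualifying income is $272,100 + $22,400 = $294,500.

$294,500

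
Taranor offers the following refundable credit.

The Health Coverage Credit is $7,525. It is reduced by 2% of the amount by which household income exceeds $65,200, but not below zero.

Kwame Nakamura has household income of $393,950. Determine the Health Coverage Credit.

Health Coverage Credit: 2% of the $328,750 excess over $65,200 is $6,575; credit = $7,525 − $6,575 = $950.

$950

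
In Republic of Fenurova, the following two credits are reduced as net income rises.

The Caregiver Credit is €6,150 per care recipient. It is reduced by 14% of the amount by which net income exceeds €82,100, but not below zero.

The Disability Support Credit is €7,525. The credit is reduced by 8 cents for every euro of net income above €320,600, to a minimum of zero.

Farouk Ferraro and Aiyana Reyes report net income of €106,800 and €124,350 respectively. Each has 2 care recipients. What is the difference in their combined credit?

Farouk (€106,800): Caregiver Credit: base = 2 × €6,150 = €12,300. 14% of the €24,700 excess over €82,100 is €3,458; credit = €12,300 − €3,458 = €8,842. Disability Support Credit: €106,800 is at or below the €320,600 threshold, so the full €7,525 applies. total €8,842 + €7,525 = €16,367
Aiyana (€124,350): Caregiver Credit: base = 2 × €6,150 = €12,300. 14% of the €42,250 excess over €82,100 is €5,915; credit = €12,300 − €5,915 = €6,385. Disability Support Credit: €124,350 is at or below the €320,600 threshold, so the full €7,525 applies. total €6,385 + €7,525 = €13,910
Difference: |€16,367 − €13,910| = €2,457.

€2,457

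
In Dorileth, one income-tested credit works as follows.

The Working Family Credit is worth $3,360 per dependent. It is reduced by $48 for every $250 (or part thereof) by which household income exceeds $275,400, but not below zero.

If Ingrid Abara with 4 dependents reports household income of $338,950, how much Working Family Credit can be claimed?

Working Family Credit: base = 4 × $3,360 = $13,440. income exceeds $275,400 by $63,550, which is 255 full-or-partial $250 increments; reduction = 255 × $48 = $12,240, leaving $1,200.

$1,200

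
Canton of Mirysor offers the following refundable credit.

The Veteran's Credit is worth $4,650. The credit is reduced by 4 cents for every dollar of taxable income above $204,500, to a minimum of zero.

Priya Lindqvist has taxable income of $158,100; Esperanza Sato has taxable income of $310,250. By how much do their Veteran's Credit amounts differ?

Priya ($158,100): Veteran's Credit: $158,100 is at or below the $204,500 threshold, so the full $4,650 applies.
Esperanza ($310,250): Veteran's Credit: 4% of the $105,750 excess over $204,500 is $4,230; credit = $4,650 − $4,230 = $420.
Difference: |$4,650 − $420| = $4,230.

$4,230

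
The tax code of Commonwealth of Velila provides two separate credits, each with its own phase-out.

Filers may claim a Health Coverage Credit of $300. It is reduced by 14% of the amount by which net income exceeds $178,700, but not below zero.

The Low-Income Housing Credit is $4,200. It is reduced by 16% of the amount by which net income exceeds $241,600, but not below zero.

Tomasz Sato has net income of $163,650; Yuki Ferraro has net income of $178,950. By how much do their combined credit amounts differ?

Tomasz ($163,650): Health Coverage Credit: $163,650 is at or below the $178,700 threshold, so the full $300 applies. Low-Income Housing Credit: $163,650 is at or below the $241,600 threshold, so the full $4,200 applies. total $300 + $4,200 = $4,500
Yuki ($178,950): Health Coverage Credit: 14% of the $250 excess over $178,700 is $35; credit = $300 − $35 = $265. Low-Income Housing Credit: $178,950 is at or below the $241,600 threshold, so the full $4,200 applies. total $265 + $4,200 = $4,465
Difference: |$4,500 − $4,465| = $35.

$35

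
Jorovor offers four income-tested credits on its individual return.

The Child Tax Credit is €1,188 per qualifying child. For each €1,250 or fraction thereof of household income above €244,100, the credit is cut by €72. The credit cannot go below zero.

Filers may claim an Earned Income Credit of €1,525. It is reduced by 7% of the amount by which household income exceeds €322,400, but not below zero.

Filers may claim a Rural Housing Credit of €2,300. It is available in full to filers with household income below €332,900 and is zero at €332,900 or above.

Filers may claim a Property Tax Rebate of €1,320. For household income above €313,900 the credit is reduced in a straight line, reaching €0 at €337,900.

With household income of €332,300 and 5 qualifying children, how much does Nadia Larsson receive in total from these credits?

€4,268

Child Tax Credit: base = 5 × €1,188 = €5,940. income exceeds €244,100 by €88,200, which is 71 full-or-partial €1,250 increments; reduction = 71 × €72 = €5,112, leaving €828.
Earned Income Credit: 7% of the €9,900 excess over €322,400 is €693; credit = €1,525 − €693 = €832.
Rural Housing Credit: €332,300 is below the €332,900 cutoff, so the full €2,300 applies.
Property Tax Rebate: €332,300 is €18,400 into a €24,000 phase-out range, leaving 5,600/24,000 of the credit: €1,320 × 5,600/24,000 = €308.
Total: €828 + €832 + €2,300 + €308 = €4,268.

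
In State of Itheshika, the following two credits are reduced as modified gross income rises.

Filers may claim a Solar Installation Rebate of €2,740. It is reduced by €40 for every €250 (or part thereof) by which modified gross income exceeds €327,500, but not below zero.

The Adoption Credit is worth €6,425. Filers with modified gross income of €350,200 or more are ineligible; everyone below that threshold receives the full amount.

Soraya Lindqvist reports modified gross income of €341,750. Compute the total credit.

€6,885

Solar Installation Rebate: income exceeds €327,500 by €14,250, which is 57 full-or-partial €250 increments; reduction = 57 × €40 = €2,280, leaving €460.
Adoption Credit: €341,750 is below the €350,200 cutoff, so the full €6,425 applies.
Total: €460 + €6,425 = €6,885.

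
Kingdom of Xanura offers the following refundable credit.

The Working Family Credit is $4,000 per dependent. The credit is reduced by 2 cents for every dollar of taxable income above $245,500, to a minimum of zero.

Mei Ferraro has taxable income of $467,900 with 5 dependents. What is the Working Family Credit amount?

Working Family Credit: base = 5 × $4,000 = $20,000. 2% of the $222,400 excess over $245,500 is $4,448; credit = $20,000 − $4,448 = $15,552.

$15,552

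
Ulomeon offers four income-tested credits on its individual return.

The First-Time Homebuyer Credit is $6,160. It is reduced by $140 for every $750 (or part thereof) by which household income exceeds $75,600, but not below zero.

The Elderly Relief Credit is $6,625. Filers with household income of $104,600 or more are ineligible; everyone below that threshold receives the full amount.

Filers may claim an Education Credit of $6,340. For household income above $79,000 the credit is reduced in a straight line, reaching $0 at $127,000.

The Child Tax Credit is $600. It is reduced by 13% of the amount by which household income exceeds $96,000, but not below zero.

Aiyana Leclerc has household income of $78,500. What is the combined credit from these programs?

$19,165

First-Time Homebuyer Credit: income exceeds $75,600 by $2,900, which is 4 full-or-partial $750 increments; reduction = 4 × $140 = $560, leaving $5,600.
Elderly Relief Credit: $78,500 is below the $104,600 cutoff, so the full $6,625 applies.
Education Credit: $78,500 is at or below the $79,000 threshold, so the full $6,340 applies.
Child Tax Credit: $78,500 is at or below the $96,000 threshold, so the full $600 applies.
Total: $5,600 + $6,625 + $6,340 + $600 = $19,165.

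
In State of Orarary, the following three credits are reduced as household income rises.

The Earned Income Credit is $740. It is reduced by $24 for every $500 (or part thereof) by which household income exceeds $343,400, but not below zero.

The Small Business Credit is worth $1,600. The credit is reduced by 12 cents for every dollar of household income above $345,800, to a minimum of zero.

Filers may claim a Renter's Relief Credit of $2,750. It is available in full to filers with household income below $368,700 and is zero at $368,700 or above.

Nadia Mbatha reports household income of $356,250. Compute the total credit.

$3,212

Earned Income Credit: income exceeds $343,400 by $12,850, which is 26 full-or-partial $500 increments; reduction = 26 × $24 = $624, leaving $116.
Small Business Credit: 12% of the $10,450 excess over $345,800 is $1,254; credit = $1,600 − $1,254 = $346.
Renter's Relief Credit: $356,250 is below the $368,700 cutoff, so the full $2,750 applies.
Total: $116 + $346 + $2,750 = $3,212.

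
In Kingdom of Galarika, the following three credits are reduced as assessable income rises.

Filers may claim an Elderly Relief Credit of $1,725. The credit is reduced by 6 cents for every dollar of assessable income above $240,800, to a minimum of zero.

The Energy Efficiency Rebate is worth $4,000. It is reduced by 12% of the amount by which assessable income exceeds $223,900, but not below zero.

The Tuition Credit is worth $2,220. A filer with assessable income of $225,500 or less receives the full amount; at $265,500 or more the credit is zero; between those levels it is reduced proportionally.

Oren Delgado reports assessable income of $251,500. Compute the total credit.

$2,548

Elderly Relief Credit: 6% of the $10,700 excess over $240,800 is $642; credit = $1,725 − $642 = $1,083.
Energy Efficiency Rebate: 12% of the $27,600 excess over $223,900 is $3,312; credit = $4,000 − $3,312 = $688.
Tuition Credit: $251,500 is $26,000 into a $40,000 phase-out range, leaving 14,000/40,000 of the credit: $2,220 × 14,000/40,000 = $777.
Total: $1,083 + $688 + $777 = $2,548.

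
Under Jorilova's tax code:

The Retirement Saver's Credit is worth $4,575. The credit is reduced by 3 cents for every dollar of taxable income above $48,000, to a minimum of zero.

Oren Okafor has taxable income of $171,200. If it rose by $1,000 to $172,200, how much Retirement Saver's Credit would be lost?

$30

At $171,200 — 3% of the $123,200 excess over $48,000 is $3,696; credit = $4,575 − $3,696 = $879.
At $172,200 — 3% of the $124,200 excess over $48,000 is $3,726; credit = $4,575 − $3,726 = $849.
Lost: $879 − $849 = $30.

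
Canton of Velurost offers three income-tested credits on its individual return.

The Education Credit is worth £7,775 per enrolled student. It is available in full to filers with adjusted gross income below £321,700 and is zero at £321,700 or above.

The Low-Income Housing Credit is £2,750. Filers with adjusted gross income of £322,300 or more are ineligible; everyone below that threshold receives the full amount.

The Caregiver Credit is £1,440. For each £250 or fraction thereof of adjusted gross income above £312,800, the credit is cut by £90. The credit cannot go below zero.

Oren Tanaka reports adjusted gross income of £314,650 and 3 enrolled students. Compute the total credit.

£26,795

Education Credit: base = 3 × £7,775 = £23,325. £314,650 is below the £321,700 cutoff, so the full £23,325 applies.
Low-Income Housing Credit: £314,650 is below the £322,300 cutoff, so the full £2,750 applies.
Caregiver Credit: income exceeds £312,800 by £1,850, which is 8 full-or-partial £250 increments; reduction = 8 × £90 = £720, leaving £720.
Total: £23,325 + £2,750 + £720 = £26,795.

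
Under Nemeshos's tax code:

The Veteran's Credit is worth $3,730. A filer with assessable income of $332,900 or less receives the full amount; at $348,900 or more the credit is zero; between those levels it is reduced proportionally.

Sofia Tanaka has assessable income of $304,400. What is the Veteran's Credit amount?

Veteran's Credit: $304,400 is at or below the $332,900 threshold, so the full $3,730 applies.

$3,730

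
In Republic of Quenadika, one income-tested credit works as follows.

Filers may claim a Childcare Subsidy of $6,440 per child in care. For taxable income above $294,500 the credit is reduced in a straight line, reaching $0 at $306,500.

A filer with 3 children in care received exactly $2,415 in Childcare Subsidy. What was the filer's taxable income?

$305,000

Full credit = 3 × $6,440 = $19,320.
$2,415 is 2,415/19,320 of the full $19,320, so 16,905/19,320 of the $12,000 range has been used: income = $294,500 + $12,000 × 16,905/19,320 = $305,000.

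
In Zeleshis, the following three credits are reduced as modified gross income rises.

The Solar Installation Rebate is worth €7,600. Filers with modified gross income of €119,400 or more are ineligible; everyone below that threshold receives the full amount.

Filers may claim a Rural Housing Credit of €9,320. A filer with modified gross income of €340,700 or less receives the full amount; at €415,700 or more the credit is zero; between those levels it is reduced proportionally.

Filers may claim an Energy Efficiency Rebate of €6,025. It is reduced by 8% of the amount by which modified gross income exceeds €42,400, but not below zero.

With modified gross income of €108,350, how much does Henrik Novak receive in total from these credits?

€17,669

Solar Installation Rebate: €108,350 is below the €119,400 cutoff, so the full €7,600 applies.
Rural Housing Credit: €108,350 is at or below the €340,700 threshold, so the full €9,320 applies.
Energy Efficiency Rebate: 8% of the €65,950 excess over €42,400 is €5,276; credit = €6,025 − €5,276 = €749.
Total: €7,600 + €9,320 + €749 = €17,669.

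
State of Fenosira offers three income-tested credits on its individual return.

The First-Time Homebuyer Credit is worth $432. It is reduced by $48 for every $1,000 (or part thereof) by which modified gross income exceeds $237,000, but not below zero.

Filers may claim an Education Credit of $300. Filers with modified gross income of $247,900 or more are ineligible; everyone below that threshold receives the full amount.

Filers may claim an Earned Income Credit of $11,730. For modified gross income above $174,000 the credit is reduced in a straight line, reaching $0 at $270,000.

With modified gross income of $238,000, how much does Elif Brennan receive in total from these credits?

First-Time Homebuyer Credit: income exceeds $237,000 by $1,000, which is 1 full-or-partial $1,000 increment; reduction = 1 × $48 = $48, leaving $384.
Education Credit: $238,000 is below the $247,900 cutoff, so the full $300 applies.
Earned Income Credit: $238,000 is $64,000 into a $96,000 phase-out range, leaving 32,000/96,000 of the credit: $11,730 × 32,000/96,000 = $3,910.
Total: $384 + $300 + $3,910 = $4,594.

$4,594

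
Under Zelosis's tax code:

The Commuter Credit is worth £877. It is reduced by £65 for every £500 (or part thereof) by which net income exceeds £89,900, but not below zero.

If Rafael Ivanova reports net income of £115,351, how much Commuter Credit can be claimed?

£0

Commuter Credit: income exceeds £89,900 by £25,451 → 51 increments × £65 = £3,315 ≥ base, so the credit is £0.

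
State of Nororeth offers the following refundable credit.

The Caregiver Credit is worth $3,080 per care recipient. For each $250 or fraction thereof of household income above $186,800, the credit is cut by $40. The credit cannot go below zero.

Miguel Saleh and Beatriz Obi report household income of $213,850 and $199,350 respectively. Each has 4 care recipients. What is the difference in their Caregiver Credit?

Miguel ($213,850): Caregiver Credit: base = 4 × $3,080 = $12,320. income exceeds $186,800 by $27,050, which is 109 full-or-partial $250 increments; reduction = 109 × $40 = $4,360, leaving $7,960.
Beatriz ($199,350): Caregiver Credit: base = 4 × $3,080 = $12,320. income exceeds $186,800 by $12,550, which is 51 full-or-partial $250 increments; reduction = 51 × $40 = $2,040, leaving $10,280.
Difference: |$7,960 − $10,280| = $2,320.

$2,320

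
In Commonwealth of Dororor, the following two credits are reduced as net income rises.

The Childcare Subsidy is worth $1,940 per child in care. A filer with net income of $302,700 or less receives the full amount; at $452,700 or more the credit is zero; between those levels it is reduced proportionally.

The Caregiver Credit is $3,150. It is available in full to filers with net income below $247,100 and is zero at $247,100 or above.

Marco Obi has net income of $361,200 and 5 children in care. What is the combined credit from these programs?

$5,917

Childcare Subsidy: base = 5 × $1,940 = $9,700. $361,200 is $58,500 into a $150,000 phase-out range, leaving 91,500/150,000 of the credit: $9,700 × 91,500/150,000 = $5,917.
Caregiver Credit: $361,200 meets or exceeds the $247,100 cutoff, so the credit is $0.
Total: $5,917 + $0 = $5,917.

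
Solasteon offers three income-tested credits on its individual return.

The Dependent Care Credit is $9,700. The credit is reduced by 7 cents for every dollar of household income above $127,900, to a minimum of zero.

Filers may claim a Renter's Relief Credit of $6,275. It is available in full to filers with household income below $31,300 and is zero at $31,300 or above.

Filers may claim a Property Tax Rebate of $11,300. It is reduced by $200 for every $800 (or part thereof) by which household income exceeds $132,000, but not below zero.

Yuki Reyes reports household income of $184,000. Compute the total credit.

$5,773

Dependent Care Credit: 7% of the $56,100 excess over $127,900 is $3,927; credit = $9,700 − $3,927 = $5,773.
Renter's Relief Credit: $184,000 meets or exceeds the $31,300 cutoff, so the credit is $0.
Property Tax Rebate: income exceeds $132,000 by $52,000 → 65 increments × $200 = $13,000 ≥ base, so the credit is $0.
Total: $5,773 + $0 + $0 = $5,773.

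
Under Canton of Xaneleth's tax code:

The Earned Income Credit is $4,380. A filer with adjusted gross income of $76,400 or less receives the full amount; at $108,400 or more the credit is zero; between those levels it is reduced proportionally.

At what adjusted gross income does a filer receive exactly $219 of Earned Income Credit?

$219 is 219/4,380 of the full $4,380, so 4,161/4,380 of the $32,000 range has been used: income = $76,400 + $32,000 × 4,161/4,380 = $106,800.

$106,800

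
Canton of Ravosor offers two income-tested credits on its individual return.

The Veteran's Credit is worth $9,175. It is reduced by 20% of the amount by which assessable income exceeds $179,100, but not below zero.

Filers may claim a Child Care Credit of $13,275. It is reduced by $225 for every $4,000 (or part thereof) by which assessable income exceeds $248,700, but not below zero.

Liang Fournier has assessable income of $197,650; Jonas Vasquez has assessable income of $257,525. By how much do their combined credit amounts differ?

$6,140

Liang ($197,650): Veteran's Credit: 20% of the $18,550 excess over $179,100 is $3,710; credit = $9,175 − $3,710 = $5,465. Child Care Credit: $197,650 is at or below the $248,700 threshold, so the full $13,275 applies. total $5,465 + $13,275 = $18,740
Jonas ($257,525): Veteran's Credit: 20% of the $78,425 excess over $179,100 is $15,685 ≥ base, so the credit is $0. Child Care Credit: income exceeds $248,700 by $8,825, which is 3 full-or-partial $4,000 increments; reduction = 3 × $225 = $675, leaving $12,600. total $0 + $12,600 = $12,600
Difference: |$18,740 − $12,600| = $6,140.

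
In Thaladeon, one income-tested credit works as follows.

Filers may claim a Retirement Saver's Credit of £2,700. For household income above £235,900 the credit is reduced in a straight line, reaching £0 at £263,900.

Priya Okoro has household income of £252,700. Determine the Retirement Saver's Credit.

£1,080

Retirement Saver's Credit: £252,700 is £16,800 into a £28,000 phase-out range, leaving 11,200/28,000 of the credit: £2,700 × 11,200/28,000 = £1,080.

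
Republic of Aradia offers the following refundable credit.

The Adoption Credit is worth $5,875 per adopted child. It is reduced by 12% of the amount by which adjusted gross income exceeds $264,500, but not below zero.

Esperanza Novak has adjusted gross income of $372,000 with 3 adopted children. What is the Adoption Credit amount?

Adoption Credit: base = 3 × $5,875 = $17,625. 12% of the $107,500 excess over $264,500 is $12,900; credit = $17,625 − $12,900 = $4,725.

$4,725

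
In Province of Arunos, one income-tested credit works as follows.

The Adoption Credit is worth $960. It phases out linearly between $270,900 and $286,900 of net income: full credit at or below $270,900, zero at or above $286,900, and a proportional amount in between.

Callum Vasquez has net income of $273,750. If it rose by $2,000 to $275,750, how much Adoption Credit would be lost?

At $273,750 — $273,750 is $2,850 into a $16,000 phase-out range, leaving 13,150/16,000 of the credit: $960 × 13,150/16,000 = $789.
At $275,750 — $275,750 is $4,850 into a $16,000 phase-out range, leaving 11,150/16,000 of the credit: $960 × 11,150/16,000 = $669.
Lost: $789 − $669 = $120.

$120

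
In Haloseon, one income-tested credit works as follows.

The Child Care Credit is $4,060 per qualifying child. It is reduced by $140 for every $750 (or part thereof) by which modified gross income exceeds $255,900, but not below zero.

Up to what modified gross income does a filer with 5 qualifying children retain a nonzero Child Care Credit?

Full credit = 5 × $4,060 = $20,300.
After 144 increments the reduction is 144 × $140 = $20,160, leaving $140; one more increment wipes it out. Increment 144 ends at excess 144 × $750 = $108,000, so the highest qualifying income is $255,900 + $108,000 = $363,900.

$363,900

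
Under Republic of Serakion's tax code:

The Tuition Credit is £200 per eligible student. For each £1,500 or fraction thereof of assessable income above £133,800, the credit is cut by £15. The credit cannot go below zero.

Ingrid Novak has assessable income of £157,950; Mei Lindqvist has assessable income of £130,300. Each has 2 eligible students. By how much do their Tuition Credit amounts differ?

Ingrid (£157,950): Tuition Credit: base = 2 × £200 = £400. income exceeds £133,800 by £24,150, which is 17 full-or-partial £1,500 increments; reduction = 17 × £15 = £255, leaving £145.
Mei (£130,300): Tuition Credit: base = 2 × £200 = £400. £130,300 is at or below the £133,800 threshold, so the full £400 applies.
Difference: |£145 − £400| = £255.

£255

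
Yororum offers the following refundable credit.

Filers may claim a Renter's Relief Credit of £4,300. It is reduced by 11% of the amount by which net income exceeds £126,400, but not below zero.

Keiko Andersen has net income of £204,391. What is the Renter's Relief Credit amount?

£0

Renter's Relief Credit: 11% of the £77,991 excess over £126,400 is £8,579.01 ≥ base, so the credit is £0.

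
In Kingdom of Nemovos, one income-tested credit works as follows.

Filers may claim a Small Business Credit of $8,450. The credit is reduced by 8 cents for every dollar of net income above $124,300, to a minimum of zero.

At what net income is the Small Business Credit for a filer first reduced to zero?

The credit falls by 8% of each dollar above $124,300, so it reaches zero when the excess is $8,450 / 8% = $105,625: income = $124,300 + $105,625 = $229,925.

$229,925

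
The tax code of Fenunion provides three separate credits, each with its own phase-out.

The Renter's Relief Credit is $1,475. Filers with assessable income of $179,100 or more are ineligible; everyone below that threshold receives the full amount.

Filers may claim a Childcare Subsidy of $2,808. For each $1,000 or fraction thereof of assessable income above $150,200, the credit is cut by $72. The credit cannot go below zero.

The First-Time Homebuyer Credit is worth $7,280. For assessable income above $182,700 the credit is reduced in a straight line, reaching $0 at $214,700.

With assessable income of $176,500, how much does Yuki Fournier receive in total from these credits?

$9,619

Renter's Relief Credit: $176,500 is below the $179,100 cutoff, so the full $1,475 applies.
Childcare Subsidy: income exceeds $150,200 by $26,300, which is 27 full-or-partial $1,000 increments; reduction = 27 × $72 = $1,944, leaving $864.
First-Time Homebuyer Credit: $176,500 is at or below the $182,700 threshold, so the full $7,280 applies.
Total: $1,475 + $864 + $7,280 = $9,619.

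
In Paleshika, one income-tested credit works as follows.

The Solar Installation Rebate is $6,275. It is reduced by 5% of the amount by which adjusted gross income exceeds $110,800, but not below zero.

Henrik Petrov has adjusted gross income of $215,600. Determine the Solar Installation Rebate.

$1,035

Solar Installation Rebate: 5% of the $104,800 excess over $110,800 is $5,240; credit = $6,275 − $5,240 = $1,035.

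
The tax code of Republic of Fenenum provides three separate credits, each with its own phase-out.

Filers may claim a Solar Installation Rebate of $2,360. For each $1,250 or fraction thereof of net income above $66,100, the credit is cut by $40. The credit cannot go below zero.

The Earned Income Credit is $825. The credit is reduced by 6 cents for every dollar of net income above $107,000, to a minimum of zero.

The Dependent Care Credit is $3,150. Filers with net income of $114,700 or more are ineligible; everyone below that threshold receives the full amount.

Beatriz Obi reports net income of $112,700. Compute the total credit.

Solar Installation Rebate: income exceeds $66,100 by $46,600, which is 38 full-or-partial $1,250 increments; reduction = 38 × $40 = $1,520, leaving $840.
Earned Income Credit: 6% of the $5,700 excess over $107,000 is $342; credit = $825 − $342 = $483.
Dependent Care Credit: $112,700 is below the $114,700 cutoff, so the full $3,150 applies.
Total: $840 + $483 + $3,150 = $4,473.

$4,473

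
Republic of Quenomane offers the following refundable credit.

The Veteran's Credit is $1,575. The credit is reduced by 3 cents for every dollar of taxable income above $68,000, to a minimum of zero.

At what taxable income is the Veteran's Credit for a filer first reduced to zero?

The credit falls by 3% of each dollar above $68,000, so it reaches zero when the excess is $1,575 / 3% = $52,500: income = $68,000 + $52,500 = $120,500.

$120,500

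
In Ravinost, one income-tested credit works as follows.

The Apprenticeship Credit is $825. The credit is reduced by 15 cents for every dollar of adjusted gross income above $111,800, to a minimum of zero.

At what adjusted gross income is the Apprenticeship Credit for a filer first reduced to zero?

The credit falls by 15% of each dollar above $111,800, so it reaches zero when the excess is $825 / 15% = $5,500: income = $111,800 + $5,500 = $117,300.

$117,300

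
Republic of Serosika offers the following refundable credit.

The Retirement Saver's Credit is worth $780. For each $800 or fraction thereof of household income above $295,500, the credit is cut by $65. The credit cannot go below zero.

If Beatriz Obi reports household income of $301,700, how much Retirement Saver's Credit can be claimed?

Retirement Saver's Credit: income exceeds $295,500 by $6,200, which is 8 full-or-partial $800 increments; reduction = 8 × $65 = $520, leaving $260.

$260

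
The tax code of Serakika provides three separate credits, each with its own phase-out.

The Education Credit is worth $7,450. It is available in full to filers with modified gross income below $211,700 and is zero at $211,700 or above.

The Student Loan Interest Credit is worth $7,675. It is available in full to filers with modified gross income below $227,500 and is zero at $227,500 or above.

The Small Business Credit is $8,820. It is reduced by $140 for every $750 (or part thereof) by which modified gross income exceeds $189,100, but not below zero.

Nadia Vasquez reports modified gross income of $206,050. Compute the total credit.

$20,725

Education Credit: $206,050 is below the $211,700 cutoff, so the full $7,450 applies.
Student Loan Interest Credit: $206,050 is below the $227,500 cutoff, so the full $7,675 applies.
Small Business Credit: income exceeds $189,100 by $16,950, which is 23 full-or-partial $750 increments; reduction = 23 × $140 = $3,220, leaving $5,600.
Total: $7,450 + $7,675 + $5,600 = $20,725.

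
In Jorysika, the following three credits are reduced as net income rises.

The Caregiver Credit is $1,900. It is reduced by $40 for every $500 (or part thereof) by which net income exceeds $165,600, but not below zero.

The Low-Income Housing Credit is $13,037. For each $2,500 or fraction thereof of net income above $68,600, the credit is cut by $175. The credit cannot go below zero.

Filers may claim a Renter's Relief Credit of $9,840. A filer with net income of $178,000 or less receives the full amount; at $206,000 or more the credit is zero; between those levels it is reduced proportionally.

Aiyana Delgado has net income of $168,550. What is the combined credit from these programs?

Caregiver Credit: income exceeds $165,600 by $2,950, which is 6 full-or-partial $500 increments; reduction = 6 × $40 = $240, leaving $1,660.
Low-Income Housing Credit: income exceeds $68,600 by $99,950, which is 40 full-or-partial $2,500 increments; reduction = 40 × $175 = $7,000, leaving $6,037.
Renter's Relief Credit: $168,550 is at or below the $178,000 threshold, so the full $9,840 applies.
Total: $1,660 + $6,037 + $9,840 = $17,537.

$17,537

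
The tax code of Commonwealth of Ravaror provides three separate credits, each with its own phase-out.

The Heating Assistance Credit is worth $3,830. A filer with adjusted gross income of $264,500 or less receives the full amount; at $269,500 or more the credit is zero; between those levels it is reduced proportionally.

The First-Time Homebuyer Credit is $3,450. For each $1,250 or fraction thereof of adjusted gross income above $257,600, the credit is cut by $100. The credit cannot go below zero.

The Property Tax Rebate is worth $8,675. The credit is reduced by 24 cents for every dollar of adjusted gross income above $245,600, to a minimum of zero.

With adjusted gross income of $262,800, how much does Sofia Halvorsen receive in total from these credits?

Heating Assistance Credit: $262,800 is at or below the $264,500 threshold, so the full $3,830 applies.
First-Time Homebuyer Credit: income exceeds $257,600 by $5,200, which is 5 full-or-partial $1,250 increments; reduction = 5 × $100 = $500, leaving $2,950.
Property Tax Rebate: 24% of the $17,200 excess over $245,600 is $4,128; credit = $8,675 − $4,128 = $4,547.
Total: $3,830 + $2,950 + $4,547 = $11,327.

$11,327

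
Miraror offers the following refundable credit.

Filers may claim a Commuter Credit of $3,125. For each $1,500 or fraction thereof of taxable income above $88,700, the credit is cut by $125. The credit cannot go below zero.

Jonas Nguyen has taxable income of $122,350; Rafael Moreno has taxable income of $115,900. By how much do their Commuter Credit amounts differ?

$500

Jonas ($122,350): Commuter Credit: income exceeds $88,700 by $33,650, which is 23 full-or-partial $1,500 increments; reduction = 23 × $125 = $2,875, leaving $250.
Rafael ($115,900): Commuter Credit: income exceeds $88,700 by $27,200, which is 19 full-or-partial $1,500 increments; reduction = 19 × $125 = $2,375, leaving $750.
Difference: |$250 − $750| = $500.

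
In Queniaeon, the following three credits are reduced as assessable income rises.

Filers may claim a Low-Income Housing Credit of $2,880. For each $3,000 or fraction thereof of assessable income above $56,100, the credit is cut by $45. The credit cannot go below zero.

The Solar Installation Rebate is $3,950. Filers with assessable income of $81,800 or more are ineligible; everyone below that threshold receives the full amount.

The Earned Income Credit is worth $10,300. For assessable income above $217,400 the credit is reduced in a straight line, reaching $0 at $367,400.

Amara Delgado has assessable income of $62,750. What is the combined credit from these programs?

Low-Income Housing Credit: income exceeds $56,100 by $6,650, which is 3 full-or-partial $3,000 increments; reduction = 3 × $45 = $135, leaving $2,745.
Solar Installation Rebate: $62,750 is below the $81,800 cutoff, so the full $3,950 applies.
Earned Income Credit: $62,750 is at or below the $217,400 threshold, so the full $10,300 applies.
Total: $2,745 + $3,950 + $10,300 = $16,995.

$16,995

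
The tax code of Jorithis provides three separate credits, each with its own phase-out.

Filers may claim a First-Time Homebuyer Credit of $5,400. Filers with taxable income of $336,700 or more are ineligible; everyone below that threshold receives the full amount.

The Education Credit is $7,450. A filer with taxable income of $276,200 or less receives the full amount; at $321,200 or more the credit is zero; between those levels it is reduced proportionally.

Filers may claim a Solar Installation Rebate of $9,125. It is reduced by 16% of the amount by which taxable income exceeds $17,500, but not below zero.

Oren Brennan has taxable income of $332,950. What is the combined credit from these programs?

First-Time Homebuyer Credit: $332,950 is below the $336,700 cutoff, so the full $5,400 applies.
Education Credit: $332,950 is at or above $321,200, so the credit is $0.
Solar Installation Rebate: 16% of the $315,450 excess over $17,500 is $50,472 ≥ base, so the credit is $0.
Total: $5,400 + $0 + $0 = $5,400.

$5,400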